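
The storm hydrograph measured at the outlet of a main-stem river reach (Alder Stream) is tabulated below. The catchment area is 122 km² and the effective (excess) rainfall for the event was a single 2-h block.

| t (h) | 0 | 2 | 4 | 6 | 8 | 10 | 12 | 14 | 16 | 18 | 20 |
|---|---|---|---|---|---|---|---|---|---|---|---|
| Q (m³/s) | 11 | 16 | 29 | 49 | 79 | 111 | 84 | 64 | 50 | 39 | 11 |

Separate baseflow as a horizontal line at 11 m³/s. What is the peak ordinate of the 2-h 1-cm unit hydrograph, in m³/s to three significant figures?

Direct runoff: 0.0, 5.0, 18.0, 38.0, 68.0, 100.0, 73.0, 53.0, 39.0, 28.0, 0.0 m³/s; ΣQ_DR = 422.0 m³/s, peak = 100.0 m³/s.
Runoff depth d = ΣQ_DR·Δt / A = 422.0 × 7200 / (122 km²) = 24.90 mm.
The 1-cm UH is the DRH scaled by (10 mm)/d, so U_p = 100.0 × 10/24.90 = 40.2 m³/s.

U_p ≈ 40.2 m³/s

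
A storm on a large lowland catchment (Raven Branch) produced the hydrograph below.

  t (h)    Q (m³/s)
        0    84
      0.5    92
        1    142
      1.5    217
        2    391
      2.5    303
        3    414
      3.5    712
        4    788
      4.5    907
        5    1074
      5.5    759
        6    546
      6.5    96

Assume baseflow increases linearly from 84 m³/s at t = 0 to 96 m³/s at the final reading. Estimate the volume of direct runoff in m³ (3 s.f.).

Direct-runoff ordinates (Q − Q_b): 0.00, 7.08, 56.15, 130.23, 303.31, 214.38, 324.46, 621.54, 696.62, 814.69, 980.77, 664.85, 450.92, 0.00 m³/s.
ΣQ_DR = 5265 m³/s.
With Δt = 0.5 h = 1800 s, V = ΣQ_DR · Δt = 5265 × 1800 = 9.48 × 10^6 m³.

V ≈ 9.48 × 10^6 m³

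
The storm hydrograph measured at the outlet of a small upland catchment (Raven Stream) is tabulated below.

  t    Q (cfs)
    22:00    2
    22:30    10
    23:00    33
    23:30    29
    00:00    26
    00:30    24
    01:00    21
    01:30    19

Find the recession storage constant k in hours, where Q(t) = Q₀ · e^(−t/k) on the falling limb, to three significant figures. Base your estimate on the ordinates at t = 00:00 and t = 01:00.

k ≈ 4.68 h

On the falling limb, Q drops from 26 to 21 cfs between t = 00:00 and t = 01:00 (Δt = 1 h).
k = −Δt / ln(Q₂/Q₁) = −1 / ln(21/26) = 4.68 h.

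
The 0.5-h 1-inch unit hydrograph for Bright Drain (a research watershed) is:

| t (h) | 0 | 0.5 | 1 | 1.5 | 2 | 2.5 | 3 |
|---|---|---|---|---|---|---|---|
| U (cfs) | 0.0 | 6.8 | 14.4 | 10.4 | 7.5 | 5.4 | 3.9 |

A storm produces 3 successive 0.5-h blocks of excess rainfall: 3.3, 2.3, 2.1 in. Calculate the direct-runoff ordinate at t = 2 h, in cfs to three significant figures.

Q ≈ 78.9 cfs

By discrete convolution, Q_j = Σ (P_i / 1 in) · U_{j−i}.
At t = 2 h (j=4): Q = (3.3/1)·7.5 + (2.3/1)·10.4 + (2.1/1)·14.4 = 78.9 cfs.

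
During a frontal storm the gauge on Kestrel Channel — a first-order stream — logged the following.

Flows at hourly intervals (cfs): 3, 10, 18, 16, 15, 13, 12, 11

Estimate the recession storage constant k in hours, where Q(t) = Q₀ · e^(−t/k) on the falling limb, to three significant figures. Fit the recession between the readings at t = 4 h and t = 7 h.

On the falling limb, Q drops from 15 to 11 cfs between t = 4 h and t = 7 h (Δt = 3 h).
k = −Δt / ln(Q₂/Q₁) = −3 / ln(11/15) = 9.67 h.

k ≈ 9.67 h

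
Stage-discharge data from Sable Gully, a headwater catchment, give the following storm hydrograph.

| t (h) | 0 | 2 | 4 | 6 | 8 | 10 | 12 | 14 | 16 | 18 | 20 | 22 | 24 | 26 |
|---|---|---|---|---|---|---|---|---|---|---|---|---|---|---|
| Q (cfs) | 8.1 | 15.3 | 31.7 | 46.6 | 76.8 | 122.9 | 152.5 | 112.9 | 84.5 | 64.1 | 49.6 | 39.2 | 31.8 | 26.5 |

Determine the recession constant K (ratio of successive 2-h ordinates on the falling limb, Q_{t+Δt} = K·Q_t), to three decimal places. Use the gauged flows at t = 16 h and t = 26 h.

K ≈ 0.793

Using the recession-limb readings at t = 16 h and t = 26 h: Q falls from 84.5 to 26.5 cfs over 5 intervals.
K = (Q₂/Q₁)^(1/5) = (26.5/84.5)^(1/5) = 0.793.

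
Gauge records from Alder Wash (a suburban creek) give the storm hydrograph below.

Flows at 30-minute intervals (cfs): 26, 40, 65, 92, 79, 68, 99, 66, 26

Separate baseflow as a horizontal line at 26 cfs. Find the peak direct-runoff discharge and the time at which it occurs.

Q_p = 73.0 cfs at t = 3 h

Subtracting baseflow gives direct-runoff ordinates: 0.0, 14.0, 39.0, 66.0, 53.0, 42.0, 73.0, 40.0, 0.0 cfs.
The maximum is 73.0 cfs, occurring at the reading for t = 3 h.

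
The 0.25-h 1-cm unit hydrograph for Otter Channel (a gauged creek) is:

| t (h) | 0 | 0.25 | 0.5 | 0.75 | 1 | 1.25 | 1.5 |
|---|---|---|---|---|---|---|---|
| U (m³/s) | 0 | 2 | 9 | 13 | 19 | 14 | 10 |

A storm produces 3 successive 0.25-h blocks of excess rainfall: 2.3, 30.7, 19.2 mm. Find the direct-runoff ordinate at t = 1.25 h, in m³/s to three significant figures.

Q ≈ 86.5 m³/s

By discrete convolution, Q_j = Σ (P_i / 10 mm) · U_{j−i}.
At t = 1.25 h (j=5): Q = (2.3/10)·14 + (30.7/10)·19 + (19.2/10)·13 = 86.5 m³/s.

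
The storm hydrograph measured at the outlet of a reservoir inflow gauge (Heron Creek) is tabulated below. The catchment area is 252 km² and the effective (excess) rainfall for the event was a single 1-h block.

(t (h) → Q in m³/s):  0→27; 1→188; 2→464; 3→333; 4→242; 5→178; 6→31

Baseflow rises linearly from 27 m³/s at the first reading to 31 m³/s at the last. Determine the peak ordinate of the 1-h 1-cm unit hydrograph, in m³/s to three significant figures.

Direct runoff: 0.00, 160.33, 435.67, 304.00, 212.33, 147.67, 0.00 m³/s; ΣQ_DR = 1260 m³/s, peak = 435.67 m³/s.
Runoff depth d = ΣQ_DR·Δt / A = 1260 × 3600 / (252 km²) = 18.00 mm.
The 1-cm UH is the DRH scaled by (10 mm)/d, so U_p = 435.67 × 10/18.00 = 242 m³/s.

U_p ≈ 242 m³/s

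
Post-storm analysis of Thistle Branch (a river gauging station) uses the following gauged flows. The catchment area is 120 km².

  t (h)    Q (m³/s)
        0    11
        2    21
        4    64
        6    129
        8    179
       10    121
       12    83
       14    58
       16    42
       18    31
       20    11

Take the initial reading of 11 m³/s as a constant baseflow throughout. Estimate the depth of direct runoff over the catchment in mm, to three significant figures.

d ≈ 37.7 mm

Direct runoff: 0.0, 10.0, 53.0, 118.0, 168.0, 110.0, 72.0, 47.0, 31.0, 20.0, 0.0 m³/s; ΣQ_DR = 629.0 m³/s.
V = ΣQ_DR · Δt = 629.0 × 7200 s = 4.529 × 10^6 m³.
Over A = 120 km², depth = V / A = 37.7 mm.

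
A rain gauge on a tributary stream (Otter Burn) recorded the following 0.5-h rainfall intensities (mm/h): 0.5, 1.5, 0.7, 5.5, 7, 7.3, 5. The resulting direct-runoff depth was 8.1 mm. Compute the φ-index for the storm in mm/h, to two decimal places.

Only the 4 blocks with intensity above φ contribute runoff: 5.5, 7, 7.3, 5 mm/h.
Σ(I−φ)·Δt = d  ⇒  (5.5+7+7.3+5 − 4φ)·0.5 = 8.1
φ = (24.80 − 8.1/0.5) / 4 = 2.15 mm/h.

φ ≈ 2.15 mm/h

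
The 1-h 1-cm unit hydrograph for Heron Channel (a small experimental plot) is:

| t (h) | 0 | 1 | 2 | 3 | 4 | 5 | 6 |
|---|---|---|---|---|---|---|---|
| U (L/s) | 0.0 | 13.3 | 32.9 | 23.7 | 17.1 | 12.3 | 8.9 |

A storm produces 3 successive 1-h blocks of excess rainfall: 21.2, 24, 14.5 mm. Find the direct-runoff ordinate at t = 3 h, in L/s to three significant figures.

By discrete convolution, Q_j = Σ (P_i / 10 mm) · U_{j−i}.
At t = 3 h (j=3): Q = (21.2/10)·23.7 + (24/10)·32.9 + (14.5/10)·13.3 = 148 L/s.

Q ≈ 148 L/s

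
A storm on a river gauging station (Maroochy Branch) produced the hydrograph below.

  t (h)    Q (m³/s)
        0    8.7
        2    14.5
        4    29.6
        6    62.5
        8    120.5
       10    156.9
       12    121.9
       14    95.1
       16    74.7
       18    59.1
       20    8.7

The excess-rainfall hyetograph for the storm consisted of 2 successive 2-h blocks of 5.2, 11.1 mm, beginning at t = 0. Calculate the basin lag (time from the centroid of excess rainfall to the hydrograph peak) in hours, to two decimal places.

Centroid of excess rainfall: t_c = Σ P_i·t̄_i / ΣP_i = 2.3620 h (block centres at 1, 3 h).
Hydrograph peak occurs at t = 10 h, so basin lag t_L = 10 − 2.3620 = 7.64 h.

t_L ≈ 7.64 h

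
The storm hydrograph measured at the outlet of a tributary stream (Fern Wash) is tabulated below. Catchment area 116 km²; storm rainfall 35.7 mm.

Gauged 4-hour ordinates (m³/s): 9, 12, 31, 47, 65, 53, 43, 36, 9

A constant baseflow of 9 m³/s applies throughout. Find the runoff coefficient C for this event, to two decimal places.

ΣQ_DR = 224.0 m³/s; V = ΣQ_DR·Δt = 3.226 × 10^6 m³.
Runoff depth d = V / A = 27.81 mm.
C = d / P = 27.81 / 35.7 = 0.78.

C ≈ 0.78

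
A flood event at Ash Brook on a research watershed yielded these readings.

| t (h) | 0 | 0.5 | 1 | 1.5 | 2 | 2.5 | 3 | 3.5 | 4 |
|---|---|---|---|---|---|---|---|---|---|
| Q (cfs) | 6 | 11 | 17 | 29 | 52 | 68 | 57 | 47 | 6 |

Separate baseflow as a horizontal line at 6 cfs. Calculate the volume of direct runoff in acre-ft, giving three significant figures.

V ≈ 9.88 acre-ft

Direct-runoff ordinates (Q − Q_b): 0.0, 5.0, 11.0, 23.0, 46.0, 62.0, 51.0, 41.0, 0.0 cfs.
ΣQ_DR = 239.0 cfs.
With Δt = 0.5 h = 1800 s, V = ΣQ_DR · Δt = 239.0 × 1800 = 4.30 × 10^5 ft³ = 9.88 acre-ft.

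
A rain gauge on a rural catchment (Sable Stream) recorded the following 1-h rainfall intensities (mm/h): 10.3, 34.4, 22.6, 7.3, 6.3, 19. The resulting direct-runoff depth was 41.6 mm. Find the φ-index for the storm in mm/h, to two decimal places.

φ ≈ 11.47 mm/h

Only the 3 blocks with intensity above φ contribute runoff: 34.4, 22.6, 19 mm/h.
Σ(I−φ)·Δt = d  ⇒  (34.4+22.6+19 − 3φ)·1 = 41.6
φ = (76.00 − 41.6/1) / 3 = 11.47 mm/h.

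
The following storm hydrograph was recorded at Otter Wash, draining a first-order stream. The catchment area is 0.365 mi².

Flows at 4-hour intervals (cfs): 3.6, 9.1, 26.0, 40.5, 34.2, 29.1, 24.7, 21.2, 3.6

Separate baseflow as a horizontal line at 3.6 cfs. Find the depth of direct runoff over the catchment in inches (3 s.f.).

Direct runoff: 0.0, 5.5, 22.4, 36.9, 30.6, 25.5, 21.1, 17.6, 0.0 cfs; ΣQ_DR = 159.6 cfs.
V = ΣQ_DR · Δt = 159.6 × 14400 s = 2.298 × 10^6 ft³.
Over A = 0.365 mi², depth = V / A = 2.71 in.

d ≈ 2.71 in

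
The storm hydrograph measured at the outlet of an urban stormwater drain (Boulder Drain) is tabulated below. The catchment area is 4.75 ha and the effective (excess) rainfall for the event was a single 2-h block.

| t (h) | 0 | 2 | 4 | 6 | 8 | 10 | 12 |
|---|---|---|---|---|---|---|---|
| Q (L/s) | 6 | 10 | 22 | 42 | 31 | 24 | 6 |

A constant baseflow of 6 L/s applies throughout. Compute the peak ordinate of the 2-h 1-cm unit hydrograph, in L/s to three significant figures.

Direct runoff: 0.0, 4.0, 16.0, 36.0, 25.0, 18.0, 0.0 L/s; ΣQ_DR = 99.00 L/s, peak = 36.0 L/s.
Runoff depth d = ΣQ_DR·Δt / A = 99.00 × 7200 / (4.75 ha) = 15.01 mm.
The 1-cm UH is the DRH scaled by (10 mm)/d, so U_p = 36.0 × 10/15.01 = 24.0 L/s.

U_p ≈ 24.0 L/s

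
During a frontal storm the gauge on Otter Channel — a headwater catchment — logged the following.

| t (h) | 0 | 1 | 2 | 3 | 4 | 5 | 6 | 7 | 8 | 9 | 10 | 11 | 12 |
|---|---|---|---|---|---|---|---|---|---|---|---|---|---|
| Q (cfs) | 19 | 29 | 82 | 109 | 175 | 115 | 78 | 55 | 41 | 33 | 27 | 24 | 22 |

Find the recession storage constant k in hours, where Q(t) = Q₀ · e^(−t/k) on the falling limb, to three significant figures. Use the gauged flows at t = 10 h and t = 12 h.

On the falling limb, Q drops from 27 to 22 cfs between t = 10 h and t = 12 h (Δt = 2 h).
k = −Δt / ln(Q₂/Q₁) = −2 / ln(22/27) = 9.77 h.

k ≈ 9.77 h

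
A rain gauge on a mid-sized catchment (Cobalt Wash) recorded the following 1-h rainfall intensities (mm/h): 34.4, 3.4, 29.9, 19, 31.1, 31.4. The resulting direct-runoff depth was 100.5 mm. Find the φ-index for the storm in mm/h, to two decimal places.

φ ≈ 9.06 mm/h

Only the 5 blocks with intensity above φ contribute runoff: 34.4, 29.9, 19, 31.1, 31.4 mm/h.
Σ(I−φ)·Δt = d  ⇒  (34.4+29.9+19+31.1+31.4 − 5φ)·1 = 100.5
φ = (145.8 − 100.5/1) / 5 = 9.06 mm/h.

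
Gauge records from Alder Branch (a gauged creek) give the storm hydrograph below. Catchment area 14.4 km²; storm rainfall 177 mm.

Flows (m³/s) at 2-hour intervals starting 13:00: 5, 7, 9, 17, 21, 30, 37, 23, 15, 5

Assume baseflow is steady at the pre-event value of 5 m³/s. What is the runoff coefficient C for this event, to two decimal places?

ΣQ_DR = 119.0 m³/s; V = ΣQ_DR·Δt = 8.568 × 10^5 m³.
Runoff depth d = V / A = 59.50 mm.
C = d / P = 59.50 / 177 = 0.34.

C ≈ 0.34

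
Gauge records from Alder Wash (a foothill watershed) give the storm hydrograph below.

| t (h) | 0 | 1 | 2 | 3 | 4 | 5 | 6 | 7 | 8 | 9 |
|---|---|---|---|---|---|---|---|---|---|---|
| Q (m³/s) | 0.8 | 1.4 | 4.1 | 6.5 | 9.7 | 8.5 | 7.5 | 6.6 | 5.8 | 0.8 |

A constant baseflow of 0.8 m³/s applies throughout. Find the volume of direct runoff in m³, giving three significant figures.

V ≈ 1.57 × 10^5 m³

Direct-runoff ordinates (Q − Q_b): 0.0, 0.6, 3.3, 5.7, 8.9, 7.7, 6.7, 5.8, 5.0, 0.0 m³/s.
ΣQ_DR = 43.70 m³/s.
With Δt = 1 h = 3600 s, V = ΣQ_DR · Δt = 43.70 × 3600 = 1.57 × 10^5 m³.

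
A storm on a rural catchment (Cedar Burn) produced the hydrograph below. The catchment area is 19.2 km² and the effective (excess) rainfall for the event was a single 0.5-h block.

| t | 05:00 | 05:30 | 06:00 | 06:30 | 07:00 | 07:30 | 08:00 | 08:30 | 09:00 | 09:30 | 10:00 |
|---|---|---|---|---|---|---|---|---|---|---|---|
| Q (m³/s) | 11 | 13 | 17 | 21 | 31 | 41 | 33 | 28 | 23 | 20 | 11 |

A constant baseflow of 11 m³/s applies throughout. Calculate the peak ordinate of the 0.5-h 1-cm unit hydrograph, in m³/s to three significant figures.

Direct runoff: 0.0, 2.0, 6.0, 10.0, 20.0, 30.0, 22.0, 17.0, 12.0, 9.0, 0.0 m³/s; ΣQ_DR = 128.0 m³/s, peak = 30.0 m³/s.
Runoff depth d = ΣQ_DR·Δt / A = 128.0 × 1800 / (19.2 km²) = 12.00 mm.
The 1-cm UH is the DRH scaled by (10 mm)/d, so U_p = 30.0 × 10/12.00 = 25.0 m³/s.

U_p ≈ 25.0 m³/s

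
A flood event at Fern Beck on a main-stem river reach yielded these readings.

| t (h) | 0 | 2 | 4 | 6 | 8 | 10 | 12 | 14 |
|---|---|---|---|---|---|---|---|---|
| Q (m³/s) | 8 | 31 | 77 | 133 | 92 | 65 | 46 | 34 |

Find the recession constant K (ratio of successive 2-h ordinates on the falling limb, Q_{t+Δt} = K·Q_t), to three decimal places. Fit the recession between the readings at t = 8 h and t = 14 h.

K ≈ 0.718

Using the recession-limb readings at t = 8 h and t = 14 h: Q falls from 92 to 34 m³/s over 3 intervals.
K = (Q₂/Q₁)^(1/3) = (34/92)^(1/3) = 0.718.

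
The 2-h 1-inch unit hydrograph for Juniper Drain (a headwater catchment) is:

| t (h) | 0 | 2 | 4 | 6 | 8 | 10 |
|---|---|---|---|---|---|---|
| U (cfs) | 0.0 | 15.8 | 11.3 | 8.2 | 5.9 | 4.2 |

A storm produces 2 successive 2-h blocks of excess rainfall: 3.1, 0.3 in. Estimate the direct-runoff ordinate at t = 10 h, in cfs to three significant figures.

By discrete convolution, Q_j = Σ (P_i / 1 in) · U_{j−i}.
At t = 10 h (j=5): Q = (3.1/1)·4.2 + (0.3/1)·5.9 = 14.8 cfs.

Q ≈ 14.8 cfs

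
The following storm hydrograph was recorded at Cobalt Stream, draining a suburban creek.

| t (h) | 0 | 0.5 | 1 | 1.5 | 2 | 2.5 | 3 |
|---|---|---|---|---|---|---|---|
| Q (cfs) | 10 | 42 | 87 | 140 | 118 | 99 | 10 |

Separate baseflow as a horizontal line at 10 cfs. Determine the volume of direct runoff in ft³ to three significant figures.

V ≈ 7.85 × 10^5 ft³

Direct-runoff ordinates (Q − Q_b): 0.0, 32.0, 77.0, 130.0, 108.0, 89.0, 0.0 cfs.
ΣQ_DR = 436.0 cfs.
With Δt = 0.5 h = 1800 s, V = ΣQ_DR · Δt = 436.0 × 1800 = 7.85 × 10^5 ft³.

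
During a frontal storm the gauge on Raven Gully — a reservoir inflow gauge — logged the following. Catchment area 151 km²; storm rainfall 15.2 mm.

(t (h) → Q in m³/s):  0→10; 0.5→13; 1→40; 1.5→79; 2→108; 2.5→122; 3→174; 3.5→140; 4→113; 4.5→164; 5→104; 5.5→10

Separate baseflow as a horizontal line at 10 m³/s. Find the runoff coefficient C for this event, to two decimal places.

ΣQ_DR = 957.0 m³/s; V = ΣQ_DR·Δt = 1.723 × 10^6 m³.
Runoff depth d = V / A = 11.41 mm.
C = d / P = 11.41 / 15.2 = 0.75.

C ≈ 0.75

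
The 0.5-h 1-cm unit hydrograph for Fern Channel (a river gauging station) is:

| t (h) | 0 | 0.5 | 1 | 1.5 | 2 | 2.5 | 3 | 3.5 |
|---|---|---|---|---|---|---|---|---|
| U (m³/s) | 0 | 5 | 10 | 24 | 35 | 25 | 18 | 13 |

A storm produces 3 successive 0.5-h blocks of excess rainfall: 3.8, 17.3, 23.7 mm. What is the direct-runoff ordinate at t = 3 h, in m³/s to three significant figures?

By discrete convolution, Q_j = Σ (P_i / 10 mm) · U_{j−i}.
At t = 3 h (j=6): Q = (3.8/10)·18 + (17.3/10)·25 + (23.7/10)·35 = 133 m³/s.

Q ≈ 133 m³/s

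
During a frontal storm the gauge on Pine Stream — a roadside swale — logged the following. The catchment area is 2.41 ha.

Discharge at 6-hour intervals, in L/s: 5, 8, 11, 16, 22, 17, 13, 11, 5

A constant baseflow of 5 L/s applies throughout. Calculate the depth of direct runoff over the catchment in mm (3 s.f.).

d ≈ 56.5 mm

Direct runoff: 0.0, 3.0, 6.0, 11.0, 17.0, 12.0, 8.0, 6.0, 0.0 L/s; ΣQ_DR = 63.00 L/s.
V = ΣQ_DR · Δt = 63.00 × 21600 s = 1.361 × 10^6 L.
Over A = 2.41 ha, depth = V / A = 56.5 mm.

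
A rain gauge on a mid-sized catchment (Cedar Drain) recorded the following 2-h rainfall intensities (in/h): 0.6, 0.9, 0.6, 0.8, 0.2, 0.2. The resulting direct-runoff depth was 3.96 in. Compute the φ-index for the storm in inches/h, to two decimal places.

φ ≈ 0.23 in/h

Only the 4 blocks with intensity above φ contribute runoff: 0.6, 0.9, 0.6, 0.8 in/h.
Σ(I−φ)·Δt = d  ⇒  (0.6+0.9+0.6+0.8 − 4φ)·2 = 3.96
φ = (2.900 − 3.96/2) / 4 = 0.23 in/h.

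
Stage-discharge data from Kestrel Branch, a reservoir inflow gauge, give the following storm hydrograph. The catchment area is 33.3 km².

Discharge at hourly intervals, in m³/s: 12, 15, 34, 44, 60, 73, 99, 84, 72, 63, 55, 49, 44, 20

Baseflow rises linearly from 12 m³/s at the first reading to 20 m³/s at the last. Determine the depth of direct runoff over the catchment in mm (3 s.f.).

Direct runoff: 0.00, 2.38, 20.77, 30.15, 45.54, 57.92, 83.31, 67.69, 55.08, 45.46, 36.85, 30.23, 24.62, 0.00 m³/s; ΣQ_DR = 500.0 m³/s.
V = ΣQ_DR · Δt = 500.0 × 3600 s = 1.800 × 10^6 m³.
Over A = 33.3 km², depth = V / A = 54.1 mm.

d ≈ 54.1 mm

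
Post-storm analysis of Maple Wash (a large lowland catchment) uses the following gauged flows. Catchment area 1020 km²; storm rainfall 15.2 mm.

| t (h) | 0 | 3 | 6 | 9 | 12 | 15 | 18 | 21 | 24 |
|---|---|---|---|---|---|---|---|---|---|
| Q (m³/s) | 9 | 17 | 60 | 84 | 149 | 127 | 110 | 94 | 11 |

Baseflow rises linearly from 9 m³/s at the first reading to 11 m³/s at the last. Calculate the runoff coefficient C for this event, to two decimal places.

ΣQ_DR = 571.0 m³/s; V = ΣQ_DR·Δt = 6.167 × 10^6 m³.
Runoff depth d = V / A = 6.046 mm.
C = d / P = 6.046 / 15.2 = 0.40.

C ≈ 0.40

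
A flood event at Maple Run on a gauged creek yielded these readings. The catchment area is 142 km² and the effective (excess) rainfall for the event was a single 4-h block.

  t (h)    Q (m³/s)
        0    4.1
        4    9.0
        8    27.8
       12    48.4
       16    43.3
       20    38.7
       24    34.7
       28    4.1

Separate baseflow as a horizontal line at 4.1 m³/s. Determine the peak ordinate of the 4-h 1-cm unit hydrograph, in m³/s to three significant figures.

U_p ≈ 24.6 m³/s

Direct runoff: 0.0, 4.9, 23.7, 44.3, 39.2, 34.6, 30.6, 0.0 m³/s; ΣQ_DR = 177.3 m³/s, peak = 44.3 m³/s.
Runoff depth d = ΣQ_DR·Δt / A = 177.3 × 14400 / (142 km²) = 17.98 mm.
The 1-cm UH is the DRH scaled by (10 mm)/d, so U_p = 44.3 × 10/17.98 = 24.6 m³/s.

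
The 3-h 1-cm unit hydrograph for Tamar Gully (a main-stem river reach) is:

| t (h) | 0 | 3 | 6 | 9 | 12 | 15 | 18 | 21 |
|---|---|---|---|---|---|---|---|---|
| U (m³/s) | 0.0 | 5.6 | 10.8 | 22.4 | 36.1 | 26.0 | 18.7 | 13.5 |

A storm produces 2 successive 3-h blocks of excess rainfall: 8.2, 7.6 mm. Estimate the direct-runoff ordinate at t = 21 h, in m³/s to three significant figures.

Q ≈ 25.3 m³/s

By discrete convolution, Q_j = Σ (P_i / 10 mm) · U_{j−i}.
At t = 21 h (j=7): Q = (8.2/10)·13.5 + (7.6/10)·18.7 = 25.3 m³/s.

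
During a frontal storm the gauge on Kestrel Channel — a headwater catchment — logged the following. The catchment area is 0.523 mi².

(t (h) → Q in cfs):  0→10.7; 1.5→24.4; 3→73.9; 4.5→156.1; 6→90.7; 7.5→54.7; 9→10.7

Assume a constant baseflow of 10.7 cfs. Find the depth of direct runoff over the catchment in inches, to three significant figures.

Direct runoff: 0.0, 13.7, 63.2, 145.4, 80.0, 44.0, 0.0 cfs; ΣQ_DR = 346.3 cfs.
V = ΣQ_DR · Δt = 346.3 × 5400 s = 1.870 × 10^6 ft³.
Over A = 0.523 mi², depth = V / A = 1.54 in.

d ≈ 1.54 in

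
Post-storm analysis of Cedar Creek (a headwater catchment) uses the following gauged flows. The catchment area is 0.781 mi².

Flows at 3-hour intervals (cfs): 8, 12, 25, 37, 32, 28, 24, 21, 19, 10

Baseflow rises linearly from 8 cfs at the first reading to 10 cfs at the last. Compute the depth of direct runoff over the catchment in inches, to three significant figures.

d ≈ 0.750 in

Direct runoff: 0.00, 3.78, 16.56, 28.33, 23.11, 18.89, 14.67, 11.44, 9.22, 0.00 cfs; ΣQ_DR = 126.0 cfs.
V = ΣQ_DR · Δt = 126.0 × 10800 s = 1.361 × 10^6 ft³.
Over A = 0.781 mi², depth = V / A = 0.750 in.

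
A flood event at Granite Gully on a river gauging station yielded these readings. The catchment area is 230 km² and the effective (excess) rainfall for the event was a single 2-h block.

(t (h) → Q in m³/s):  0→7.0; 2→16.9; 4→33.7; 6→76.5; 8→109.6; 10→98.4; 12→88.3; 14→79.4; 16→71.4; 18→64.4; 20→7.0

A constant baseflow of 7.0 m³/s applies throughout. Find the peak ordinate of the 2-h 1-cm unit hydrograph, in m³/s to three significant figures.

Direct runoff: 0.0, 9.9, 26.7, 69.5, 102.6, 91.4, 81.3, 72.4, 64.4, 57.4, 0.0 m³/s; ΣQ_DR = 575.6 m³/s, peak = 102.6 m³/s.
Runoff depth d = ΣQ_DR·Δt / A = 575.6 × 7200 / (230 km²) = 18.02 mm.
The 1-cm UH is the DRH scaled by (10 mm)/d, so U_p = 102.6 × 10/18.02 = 56.9 m³/s.

U_p ≈ 56.9 m³/s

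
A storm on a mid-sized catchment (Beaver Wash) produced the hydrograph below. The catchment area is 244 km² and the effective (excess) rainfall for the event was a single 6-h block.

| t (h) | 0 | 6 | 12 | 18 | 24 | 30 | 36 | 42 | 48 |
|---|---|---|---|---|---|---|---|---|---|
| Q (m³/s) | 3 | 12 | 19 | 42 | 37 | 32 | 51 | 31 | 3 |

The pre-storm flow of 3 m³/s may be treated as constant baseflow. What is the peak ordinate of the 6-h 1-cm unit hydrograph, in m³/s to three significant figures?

U_p ≈ 26.7 m³/s

Direct runoff: 0.0, 9.0, 16.0, 39.0, 34.0, 29.0, 48.0, 28.0, 0.0 m³/s; ΣQ_DR = 203.0 m³/s, peak = 48.0 m³/s.
Runoff depth d = ΣQ_DR·Δt / A = 203.0 × 21600 / (244 km²) = 17.97 mm.
The 1-cm UH is the DRH scaled by (10 mm)/d, so U_p = 48.0 × 10/17.97 = 26.7 m³/s.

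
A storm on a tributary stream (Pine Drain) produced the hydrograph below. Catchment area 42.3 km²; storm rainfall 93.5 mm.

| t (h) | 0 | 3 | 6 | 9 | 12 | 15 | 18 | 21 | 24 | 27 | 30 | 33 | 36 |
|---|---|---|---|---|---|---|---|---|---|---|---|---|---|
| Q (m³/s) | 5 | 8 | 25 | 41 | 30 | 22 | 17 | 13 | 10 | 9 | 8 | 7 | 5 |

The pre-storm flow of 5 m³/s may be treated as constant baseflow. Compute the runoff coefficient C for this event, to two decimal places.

C ≈ 0.37

ΣQ_DR = 135.0 m³/s; V = ΣQ_DR·Δt = 1.458 × 10^6 m³.
Runoff depth d = V / A = 34.47 mm.
C = d / P = 34.47 / 93.5 = 0.37.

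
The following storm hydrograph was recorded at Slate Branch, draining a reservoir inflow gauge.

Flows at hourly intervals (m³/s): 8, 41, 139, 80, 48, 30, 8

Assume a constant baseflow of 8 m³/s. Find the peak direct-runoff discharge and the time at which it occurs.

Subtracting baseflow gives direct-runoff ordinates: 0.0, 33.0, 131.0, 72.0, 40.0, 22.0, 0.0 m³/s.
The maximum is 131.0 m³/s, occurring at the reading for t = 2 h.

Q_p = 131.0 m³/s at t = 2 h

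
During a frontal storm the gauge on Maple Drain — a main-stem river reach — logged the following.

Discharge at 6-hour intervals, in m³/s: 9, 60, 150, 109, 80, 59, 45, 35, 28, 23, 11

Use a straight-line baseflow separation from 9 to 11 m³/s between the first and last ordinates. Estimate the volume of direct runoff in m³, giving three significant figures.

Direct-runoff ordinates (Q − Q_b): 0.00, 50.80, 140.60, 99.40, 70.20, 49.00, 34.80, 24.60, 17.40, 12.20, 0.00 m³/s.
ΣQ_DR = 499.0 m³/s.
With Δt = 6 h = 21600 s, V = ΣQ_DR · Δt = 499.0 × 21600 = 1.08 × 10^7 m³.

V ≈ 1.08 × 10^7 m³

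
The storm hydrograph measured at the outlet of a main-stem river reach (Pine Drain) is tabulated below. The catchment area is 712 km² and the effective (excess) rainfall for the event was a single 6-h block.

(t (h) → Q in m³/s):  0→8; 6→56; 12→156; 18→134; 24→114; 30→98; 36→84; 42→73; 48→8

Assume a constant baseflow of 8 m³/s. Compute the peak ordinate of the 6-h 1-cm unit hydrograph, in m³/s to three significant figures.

Direct runoff: 0.0, 48.0, 148.0, 126.0, 106.0, 90.0, 76.0, 65.0, 0.0 m³/s; ΣQ_DR = 659.0 m³/s, peak = 148.0 m³/s.
Runoff depth d = ΣQ_DR·Δt / A = 659.0 × 21600 / (712 km²) = 19.99 mm.
The 1-cm UH is the DRH scaled by (10 mm)/d, so U_p = 148.0 × 10/19.99 = 74.0 m³/s.

U_p ≈ 74.0 m³/s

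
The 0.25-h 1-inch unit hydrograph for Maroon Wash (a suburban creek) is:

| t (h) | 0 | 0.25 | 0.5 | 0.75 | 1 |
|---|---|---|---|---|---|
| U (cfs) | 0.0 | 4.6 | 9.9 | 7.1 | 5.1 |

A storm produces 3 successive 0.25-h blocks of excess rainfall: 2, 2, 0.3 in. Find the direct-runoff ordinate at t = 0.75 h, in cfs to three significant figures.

Q ≈ 35.4 cfs

By discrete convolution, Q_j = Σ (P_i / 1 in) · U_{j−i}.
At t = 0.75 h (j=3): Q = (2/1)·7.1 + (2/1)·9.9 + (0.3/1)·4.6 = 35.4 cfs.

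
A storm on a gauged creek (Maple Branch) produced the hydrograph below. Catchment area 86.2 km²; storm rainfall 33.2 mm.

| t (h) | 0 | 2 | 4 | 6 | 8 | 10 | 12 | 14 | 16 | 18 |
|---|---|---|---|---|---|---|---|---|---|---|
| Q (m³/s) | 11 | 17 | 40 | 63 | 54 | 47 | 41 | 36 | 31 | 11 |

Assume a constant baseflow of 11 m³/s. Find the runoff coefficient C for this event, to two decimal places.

C ≈ 0.61

ΣQ_DR = 241.0 m³/s; V = ΣQ_DR·Δt = 1.735 × 10^6 m³.
Runoff depth d = V / A = 20.13 mm.
C = d / P = 20.13 / 33.2 = 0.61.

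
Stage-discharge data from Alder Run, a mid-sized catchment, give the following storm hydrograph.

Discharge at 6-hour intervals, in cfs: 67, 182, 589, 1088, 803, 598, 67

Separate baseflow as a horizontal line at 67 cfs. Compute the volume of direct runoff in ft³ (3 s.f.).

Direct-runoff ordinates (Q − Q_b): 0.0, 115.0, 522.0, 1021.0, 736.0, 531.0, 0.0 cfs.
ΣQ_DR = 2925 cfs.
With Δt = 6 h = 21600 s, V = ΣQ_DR · Δt = 2925 × 21600 = 6.32 × 10^7 ft³.

V ≈ 6.32 × 10^7 ft³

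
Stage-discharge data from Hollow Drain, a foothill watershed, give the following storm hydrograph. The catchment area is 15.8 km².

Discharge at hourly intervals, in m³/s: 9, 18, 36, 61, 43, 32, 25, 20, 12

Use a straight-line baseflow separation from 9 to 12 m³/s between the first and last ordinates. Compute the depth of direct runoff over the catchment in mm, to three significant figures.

d ≈ 36.8 mm

Direct runoff: 0.00, 8.62, 26.25, 50.88, 32.50, 21.12, 13.75, 8.38, 0.00 m³/s; ΣQ_DR = 161.5 m³/s.
V = ΣQ_DR · Δt = 161.5 × 3600 s = 5.814 × 10^5 m³.
Over A = 15.8 km², depth = V / A = 36.8 mm.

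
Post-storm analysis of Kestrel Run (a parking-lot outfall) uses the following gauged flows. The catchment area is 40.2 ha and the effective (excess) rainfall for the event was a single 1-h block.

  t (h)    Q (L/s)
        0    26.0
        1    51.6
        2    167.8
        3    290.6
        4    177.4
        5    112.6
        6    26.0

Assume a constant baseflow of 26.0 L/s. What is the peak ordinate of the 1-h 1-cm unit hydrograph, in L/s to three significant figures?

Direct runoff: 0.0, 25.6, 141.8, 264.6, 151.4, 86.6, 0.0 L/s; ΣQ_DR = 670.0 L/s, peak = 264.6 L/s.
Runoff depth d = ΣQ_DR·Δt / A = 670.0 × 3600 / (40.2 ha) = 6.000 mm.
The 1-cm UH is the DRH scaled by (10 mm)/d, so U_p = 264.6 × 10/6.000 = 441 L/s.

U_p ≈ 441 L/s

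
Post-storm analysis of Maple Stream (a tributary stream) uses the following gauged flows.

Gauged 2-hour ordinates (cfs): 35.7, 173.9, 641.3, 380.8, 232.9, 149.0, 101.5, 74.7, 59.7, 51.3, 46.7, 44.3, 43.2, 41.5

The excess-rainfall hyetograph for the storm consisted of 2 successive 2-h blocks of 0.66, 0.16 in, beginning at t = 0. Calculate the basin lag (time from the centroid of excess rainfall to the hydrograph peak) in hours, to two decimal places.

Centroid of excess rainfall: t_c = Σ P_i·t̄_i / ΣP_i = 1.3902 h (block centres at 1, 3 h).
Hydrograph peak occurs at t = 4 h, so basin lag t_L = 4 − 1.3902 = 2.61 h.

t_L ≈ 2.61 h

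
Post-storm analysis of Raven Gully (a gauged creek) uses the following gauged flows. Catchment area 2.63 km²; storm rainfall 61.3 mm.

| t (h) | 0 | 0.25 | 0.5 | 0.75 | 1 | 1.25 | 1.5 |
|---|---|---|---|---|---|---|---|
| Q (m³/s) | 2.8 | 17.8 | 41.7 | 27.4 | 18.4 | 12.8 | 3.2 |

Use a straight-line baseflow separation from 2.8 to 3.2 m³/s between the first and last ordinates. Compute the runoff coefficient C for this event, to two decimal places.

C ≈ 0.58

ΣQ_DR = 103.1 m³/s; V = ΣQ_DR·Δt = 92790 m³.
Runoff depth d = V / A = 35.28 mm.
C = d / P = 35.28 / 61.3 = 0.58.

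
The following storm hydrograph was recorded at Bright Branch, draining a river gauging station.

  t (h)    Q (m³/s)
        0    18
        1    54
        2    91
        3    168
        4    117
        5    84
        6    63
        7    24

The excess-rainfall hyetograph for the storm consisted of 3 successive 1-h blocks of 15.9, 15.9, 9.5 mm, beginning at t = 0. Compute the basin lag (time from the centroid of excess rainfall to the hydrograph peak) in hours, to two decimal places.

Centroid of excess rainfall: t_c = Σ P_i·t̄_i / ΣP_i = 1.3450 h (block centres at 0.5, 1.5, 2.5 h).
Hydrograph peak occurs at t = 3 h, so basin lag t_L = 3 − 1.3450 = 1.65 h.

t_L ≈ 1.65 h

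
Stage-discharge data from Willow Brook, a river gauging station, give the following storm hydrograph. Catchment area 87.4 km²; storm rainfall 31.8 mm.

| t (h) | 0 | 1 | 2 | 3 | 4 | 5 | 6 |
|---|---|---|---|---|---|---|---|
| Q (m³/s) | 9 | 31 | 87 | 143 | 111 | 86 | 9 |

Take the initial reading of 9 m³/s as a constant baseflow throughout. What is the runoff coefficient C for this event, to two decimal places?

ΣQ_DR = 413.0 m³/s; V = ΣQ_DR·Δt = 1.487 × 10^6 m³.
Runoff depth d = V / A = 17.01 mm.
C = d / P = 17.01 / 31.8 = 0.53.

C ≈ 0.53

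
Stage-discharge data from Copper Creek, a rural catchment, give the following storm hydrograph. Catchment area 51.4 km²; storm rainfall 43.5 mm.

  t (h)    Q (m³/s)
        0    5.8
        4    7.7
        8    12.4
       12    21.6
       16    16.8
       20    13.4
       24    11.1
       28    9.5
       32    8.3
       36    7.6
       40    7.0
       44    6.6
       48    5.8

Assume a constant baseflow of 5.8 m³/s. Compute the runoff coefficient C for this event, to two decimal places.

C ≈ 0.37

ΣQ_DR = 58.20 m³/s; V = ΣQ_DR·Δt = 8.381 × 10^5 m³.
Runoff depth d = V / A = 16.31 mm.
C = d / P = 16.31 / 43.5 = 0.37.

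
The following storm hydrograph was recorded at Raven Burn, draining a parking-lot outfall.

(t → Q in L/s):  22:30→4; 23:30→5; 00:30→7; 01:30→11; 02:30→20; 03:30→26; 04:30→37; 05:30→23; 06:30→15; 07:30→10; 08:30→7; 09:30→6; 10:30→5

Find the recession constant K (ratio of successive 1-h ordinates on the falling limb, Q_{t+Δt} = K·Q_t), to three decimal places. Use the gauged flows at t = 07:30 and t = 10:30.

Using the recession-limb readings at t = 07:30 and t = 10:30: Q falls from 10 to 5 L/s over 3 intervals.
K = (Q₂/Q₁)^(1/3) = (5/10)^(1/3) = 0.794.

K ≈ 0.794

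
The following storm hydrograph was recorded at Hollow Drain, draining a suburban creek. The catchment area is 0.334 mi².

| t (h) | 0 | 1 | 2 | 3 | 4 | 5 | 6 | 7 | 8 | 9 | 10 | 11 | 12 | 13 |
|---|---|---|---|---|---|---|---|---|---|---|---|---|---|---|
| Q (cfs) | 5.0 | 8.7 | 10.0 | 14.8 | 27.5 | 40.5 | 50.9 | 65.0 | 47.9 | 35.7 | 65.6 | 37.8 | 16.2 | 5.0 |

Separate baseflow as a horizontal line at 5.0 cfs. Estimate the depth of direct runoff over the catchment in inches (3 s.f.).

Direct runoff: 0.0, 3.7, 5.0, 9.8, 22.5, 35.5, 45.9, 60.0, 42.9, 30.7, 60.6, 32.8, 11.2, 0.0 cfs; ΣQ_DR = 360.6 cfs.
V = ΣQ_DR · Δt = 360.6 × 3600 s = 1.298 × 10^6 ft³.
Over A = 0.334 mi², depth = V / A = 1.67 in.

d ≈ 1.67 in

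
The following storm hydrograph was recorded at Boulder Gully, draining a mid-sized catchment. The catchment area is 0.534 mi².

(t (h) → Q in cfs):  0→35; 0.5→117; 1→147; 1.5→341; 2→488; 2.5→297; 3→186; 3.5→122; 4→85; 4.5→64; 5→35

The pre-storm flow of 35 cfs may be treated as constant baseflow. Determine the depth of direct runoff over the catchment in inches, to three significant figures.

Direct runoff: 0.0, 82.0, 112.0, 306.0, 453.0, 262.0, 151.0, 87.0, 50.0, 29.0, 0.0 cfs; ΣQ_DR = 1532 cfs.
V = ΣQ_DR · Δt = 1532 × 1800 s = 2.758 × 10^6 ft³.
Over A = 0.534 mi², depth = V / A = 2.22 in.

d ≈ 2.22 in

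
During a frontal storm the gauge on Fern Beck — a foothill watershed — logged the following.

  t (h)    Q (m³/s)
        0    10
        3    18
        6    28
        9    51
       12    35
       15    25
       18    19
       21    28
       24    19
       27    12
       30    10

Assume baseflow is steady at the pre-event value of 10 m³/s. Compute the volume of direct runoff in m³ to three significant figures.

Direct-runoff ordinates (Q − Q_b): 0.0, 8.0, 18.0, 41.0, 25.0, 15.0, 9.0, 18.0, 9.0, 2.0, 0.0 m³/s.
ΣQ_DR = 145.0 m³/s.
With Δt = 3 h = 10800 s, V = ΣQ_DR · Δt = 145.0 × 10800 = 1.57 × 10^6 m³.

V ≈ 1.57 × 10^6 m³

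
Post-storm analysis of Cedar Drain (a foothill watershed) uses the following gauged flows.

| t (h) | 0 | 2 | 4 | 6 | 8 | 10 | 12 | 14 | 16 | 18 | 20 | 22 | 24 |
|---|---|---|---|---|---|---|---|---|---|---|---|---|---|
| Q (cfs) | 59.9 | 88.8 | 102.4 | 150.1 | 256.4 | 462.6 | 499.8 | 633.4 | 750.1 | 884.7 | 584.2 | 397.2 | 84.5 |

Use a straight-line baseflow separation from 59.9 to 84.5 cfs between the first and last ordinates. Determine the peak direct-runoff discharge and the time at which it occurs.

Q_p = 806.35 cfs at t = 18 h

Subtracting baseflow gives direct-runoff ordinates: 0.00, 26.85, 38.40, 84.05, 188.30, 392.45, 427.60, 559.15, 673.80, 806.35, 503.80, 314.75, 0.00 cfs.
The maximum is 806.35 cfs, occurring at the reading for t = 18 h.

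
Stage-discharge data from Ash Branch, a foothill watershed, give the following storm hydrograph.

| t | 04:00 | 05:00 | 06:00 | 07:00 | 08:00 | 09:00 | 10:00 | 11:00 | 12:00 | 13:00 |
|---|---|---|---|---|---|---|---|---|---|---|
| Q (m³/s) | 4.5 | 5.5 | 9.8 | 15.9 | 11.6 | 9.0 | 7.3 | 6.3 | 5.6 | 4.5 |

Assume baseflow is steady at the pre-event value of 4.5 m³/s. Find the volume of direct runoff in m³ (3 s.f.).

V ≈ 1.26 × 10^5 m³

Direct-runoff ordinates (Q − Q_b): 0.0, 1.0, 5.3, 11.4, 7.1, 4.5, 2.8, 1.8, 1.1, 0.0 m³/s.
ΣQ_DR = 35.00 m³/s.
With Δt = 1 h = 3600 s, V = ΣQ_DR · Δt = 35.00 × 3600 = 1.26 × 10^5 m³.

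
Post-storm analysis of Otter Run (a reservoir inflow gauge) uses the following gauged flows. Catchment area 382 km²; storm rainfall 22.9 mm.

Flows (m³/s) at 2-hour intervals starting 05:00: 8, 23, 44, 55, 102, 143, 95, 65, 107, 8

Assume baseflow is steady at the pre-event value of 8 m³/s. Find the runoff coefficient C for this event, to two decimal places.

ΣQ_DR = 570.0 m³/s; V = ΣQ_DR·Δt = 4.104 × 10^6 m³.
Runoff depth d = V / A = 10.74 mm.
C = d / P = 10.74 / 22.9 = 0.47.

C ≈ 0.47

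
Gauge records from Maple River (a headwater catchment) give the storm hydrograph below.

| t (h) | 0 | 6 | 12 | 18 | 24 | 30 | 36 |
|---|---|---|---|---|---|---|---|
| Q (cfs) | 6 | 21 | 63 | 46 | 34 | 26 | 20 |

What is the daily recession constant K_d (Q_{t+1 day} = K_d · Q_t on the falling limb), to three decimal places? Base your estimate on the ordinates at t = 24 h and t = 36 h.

K_d ≈ 0.346

Between t = 24 h and t = 36 h the flow falls from 34 to 20 cfs over 2×6 h = 12 h.
Per-interval ratio K = (20/34)^(1/2) = 0.7670; K_d = K^(24/6) = 0.346.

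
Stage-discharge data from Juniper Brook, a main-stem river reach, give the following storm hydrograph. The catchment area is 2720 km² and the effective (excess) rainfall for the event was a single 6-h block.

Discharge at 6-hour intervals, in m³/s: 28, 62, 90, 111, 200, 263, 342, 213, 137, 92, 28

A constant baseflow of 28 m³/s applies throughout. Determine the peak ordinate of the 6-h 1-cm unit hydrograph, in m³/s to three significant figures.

Direct runoff: 0.0, 34.0, 62.0, 83.0, 172.0, 235.0, 314.0, 185.0, 109.0, 64.0, 0.0 m³/s; ΣQ_DR = 1258 m³/s, peak = 314.0 m³/s.
Runoff depth d = ΣQ_DR·Δt / A = 1258 × 21600 / (2720 km²) = 9.990 mm.
The 1-cm UH is the DRH scaled by (10 mm)/d, so U_p = 314.0 × 10/9.990 = 314 m³/s.

U_p ≈ 314 m³/s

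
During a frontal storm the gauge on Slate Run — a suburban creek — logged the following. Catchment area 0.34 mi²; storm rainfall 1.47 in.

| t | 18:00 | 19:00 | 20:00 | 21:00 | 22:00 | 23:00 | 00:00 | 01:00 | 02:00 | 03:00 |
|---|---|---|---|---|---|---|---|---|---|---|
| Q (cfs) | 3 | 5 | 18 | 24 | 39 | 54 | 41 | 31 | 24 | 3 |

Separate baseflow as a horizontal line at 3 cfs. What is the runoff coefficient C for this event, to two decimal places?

C ≈ 0.66

ΣQ_DR = 212.0 cfs; V = ΣQ_DR·Δt = 7.632 × 10^5 ft³.
Runoff depth d = V / A = 0.9662 in.
C = d / P = 0.9662 / 1.47 = 0.66.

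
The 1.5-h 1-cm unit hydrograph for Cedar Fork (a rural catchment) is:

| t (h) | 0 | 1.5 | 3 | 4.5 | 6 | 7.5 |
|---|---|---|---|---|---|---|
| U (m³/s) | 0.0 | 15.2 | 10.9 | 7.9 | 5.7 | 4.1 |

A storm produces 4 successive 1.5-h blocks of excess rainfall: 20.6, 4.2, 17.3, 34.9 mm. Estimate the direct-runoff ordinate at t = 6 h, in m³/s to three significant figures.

Q ≈ 87.0 m³/s

By discrete convolution, Q_j = Σ (P_i / 10 mm) · U_{j−i}.
At t = 6 h (j=4): Q = (20.6/10)·5.7 + (4.2/10)·7.9 + (17.3/10)·10.9 + (34.9/10)·15.2 = 87.0 m³/s.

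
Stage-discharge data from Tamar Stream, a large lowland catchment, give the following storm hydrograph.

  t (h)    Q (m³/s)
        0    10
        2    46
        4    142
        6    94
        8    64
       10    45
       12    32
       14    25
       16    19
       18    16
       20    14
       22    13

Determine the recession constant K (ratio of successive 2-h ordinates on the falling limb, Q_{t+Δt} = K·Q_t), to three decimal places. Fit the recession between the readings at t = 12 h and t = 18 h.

K ≈ 0.794

Using the recession-limb readings at t = 12 h and t = 18 h: Q falls from 32 to 16 m³/s over 3 intervals.
K = (Q₂/Q₁)^(1/3) = (16/32)^(1/3) = 0.794.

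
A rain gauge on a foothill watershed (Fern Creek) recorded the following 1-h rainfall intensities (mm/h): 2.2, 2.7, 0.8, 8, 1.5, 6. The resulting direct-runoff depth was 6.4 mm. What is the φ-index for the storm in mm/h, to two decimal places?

φ ≈ 3.80 mm/h

Only the 2 blocks with intensity above φ contribute runoff: 8, 6 mm/h.
Σ(I−φ)·Δt = d  ⇒  (8+6 − 2φ)·1 = 6.4
φ = (14.00 − 6.4/1) / 2 = 3.80 mm/h.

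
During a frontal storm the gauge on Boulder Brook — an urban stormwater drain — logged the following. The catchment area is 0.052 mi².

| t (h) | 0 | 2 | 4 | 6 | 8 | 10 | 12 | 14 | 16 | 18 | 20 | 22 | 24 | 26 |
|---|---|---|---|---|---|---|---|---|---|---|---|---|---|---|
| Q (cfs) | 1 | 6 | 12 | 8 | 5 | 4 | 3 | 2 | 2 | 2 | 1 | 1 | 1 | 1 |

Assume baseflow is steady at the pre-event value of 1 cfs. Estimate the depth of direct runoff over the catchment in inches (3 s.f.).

Direct runoff: 0.0, 5.0, 11.0, 7.0, 4.0, 3.0, 2.0, 1.0, 1.0, 1.0, 0.0, 0.0, 0.0, 0.0 cfs; ΣQ_DR = 35.00 cfs.
V = ΣQ_DR · Δt = 35.00 × 7200 s = 2.520 × 10^5 ft³.
Over A = 0.052 mi², depth = V / A = 2.09 in.

d ≈ 2.09 in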